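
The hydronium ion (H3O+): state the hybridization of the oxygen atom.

sp3

Three σ bonds + one lone pair = steric number 4 → sp3.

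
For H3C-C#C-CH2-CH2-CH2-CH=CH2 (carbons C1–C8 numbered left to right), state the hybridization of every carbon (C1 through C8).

C1 (4 σ bonds) has steric number 4: sp3.
C2 has 2 σ bonds, plus two π bonds: steric number 2 → sp.
C3 (2 σ bonds, plus two π bonds) has steric number 2: sp.
C4 is sp3: 4 σ bonds, 4 electron-density regions.
C5 (4 σ bonds) has steric number 4: sp3.
C6 (4 σ bonds) has steric number 4: sp3.
C7 has 3 σ bonds, plus one π bond: steric number 3 → sp2.
C8: 3 σ bonds, plus one π bond; 3 regions of electron density → sp2.

C1 sp3, C2 sp, C3 sp, C4 sp3, C5 sp3, C6 sp3, C7 sp2, C8 sp2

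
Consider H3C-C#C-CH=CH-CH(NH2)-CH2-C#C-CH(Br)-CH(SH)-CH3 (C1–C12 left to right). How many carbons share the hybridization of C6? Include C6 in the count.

C6 is sp3 (only σ bonds).
C1: sp3 ✓
C2: sp
C3: sp
C4: sp2
C5: sp2
C6: sp3 ✓
C7: sp3 ✓
C8: sp
C9: sp
C10: sp3 ✓
C11: sp3 ✓
C12: sp3 ✓
6 carbons are sp3.

6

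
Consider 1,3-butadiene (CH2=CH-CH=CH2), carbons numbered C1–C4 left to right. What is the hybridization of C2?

sp²

C2 (3 σ bonds, plus one π bond) has steric number 3: sp2.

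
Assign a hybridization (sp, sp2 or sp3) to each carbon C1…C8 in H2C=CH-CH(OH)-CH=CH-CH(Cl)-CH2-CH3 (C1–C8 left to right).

C1 sp2, C2 sp2, C3 sp3, C4 sp2, C5 sp2, C6 sp3, C7 sp3, C8 sp3

C1: 3 σ bonds, plus one π bond — 3 electron domains, sp2.
C2 has 3 σ bonds, plus one π bond: steric number 3 → sp2.
C3 (4 σ bonds) has steric number 4: sp3.
C4: 3 σ bonds, plus one π bond — 3 electron domains, sp2.
C5: 3 σ bonds, plus one π bond — 3 electron domains, sp2.
C6 — 4 σ bonds. Steric number 4, so sp3.
C7 is sp3: 4 σ bonds, 4 electron-density regions.
C8 has 4 σ bonds: steric number 4 → sp3.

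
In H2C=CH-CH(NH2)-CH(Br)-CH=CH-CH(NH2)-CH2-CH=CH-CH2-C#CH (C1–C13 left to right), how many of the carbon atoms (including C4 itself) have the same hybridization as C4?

C4 is sp3 (only σ bonds).
C1: sp2
C2: sp2
C3: sp3 ✓
C4: sp3 ✓
C5: sp2
C6: sp2
C7: sp3 ✓
C8: sp3 ✓
C9: sp2
C10: sp2
C11: sp3 ✓
C12: sp
C13: sp
5 carbons are sp3.

5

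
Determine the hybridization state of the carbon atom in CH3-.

sp³

Three σ bonds + one lone pair = steric number 4 → sp3, pyramidal.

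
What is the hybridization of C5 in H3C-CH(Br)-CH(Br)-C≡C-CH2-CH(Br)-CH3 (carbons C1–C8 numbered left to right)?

C5: 2 σ bonds, plus two π bonds — 2 electron domains, sp.

sp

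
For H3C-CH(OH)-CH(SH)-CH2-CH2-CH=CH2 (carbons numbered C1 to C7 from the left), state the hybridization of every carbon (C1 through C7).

C1 sp3, C2 sp3, C3 sp3, C4 sp3, C5 sp3, C6 sp2, C7 sp2

C1 is sp3: 4 σ bonds, 4 electron-density regions.
C2 has 4 σ bonds: steric number 4 → sp3.
C3 (4 σ bonds) has steric number 4: sp3.
C4 is sp3: 4 σ bonds, 4 electron-density regions.
C5 is sp3: 4 σ bonds, 4 electron-density regions.
C6 — 3 σ bonds, plus one π bond. Steric number 3, so sp2.
C7 carries 3 σ bonds, plus one π bond, giving a steric number of 3, so it is sp2.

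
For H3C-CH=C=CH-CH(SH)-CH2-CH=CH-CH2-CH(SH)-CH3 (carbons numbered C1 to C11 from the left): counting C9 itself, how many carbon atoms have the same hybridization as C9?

C9 is sp3 (only σ bonds).
C1: sp3 ✓
C2: sp2
C3: sp
C4: sp2
C5: sp3 ✓
C6: sp3 ✓
C7: sp2
C8: sp2
C9: sp3 ✓
C10: sp3 ✓
C11: sp3 ✓
6 carbons are sp3.

6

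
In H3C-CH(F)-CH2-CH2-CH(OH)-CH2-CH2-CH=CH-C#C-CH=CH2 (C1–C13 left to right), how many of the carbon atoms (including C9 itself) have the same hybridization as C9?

C9 is sp2 (one π bond).
C1: sp3
C2: sp3
C3: sp3
C4: sp3
C5: sp3
C6: sp3
C7: sp3
C8: sp2 ✓
C9: sp2 ✓
C10: sp
C11: sp
C12: sp2 ✓
C13: sp2 ✓
4 carbons are sp2.

4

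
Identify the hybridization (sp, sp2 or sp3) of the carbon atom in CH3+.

sp²

Three σ bonds to H, empty p orbital → sp2, trigonal planar.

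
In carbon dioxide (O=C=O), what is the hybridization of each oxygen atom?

One σ bond + two lone pairs = steric number 3 → sp2.

sp^2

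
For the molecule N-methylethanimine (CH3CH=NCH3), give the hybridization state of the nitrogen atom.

Two σ bonds + one lone pair = steric number 3 → sp2.

sp2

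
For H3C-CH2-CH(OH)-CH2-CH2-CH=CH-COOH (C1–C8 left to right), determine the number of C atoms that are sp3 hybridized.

C1: sp3 ✓
C2: sp3 ✓
C3: sp3 ✓
C4: sp3 ✓
C5: sp3 ✓
C6: sp2
C7: sp2
C8: sp2
C1, C2, C3, C4, C5 → 5 sp3 carbons.

5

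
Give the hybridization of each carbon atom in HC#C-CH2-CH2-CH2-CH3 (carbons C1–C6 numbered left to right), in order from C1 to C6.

C1 (2 σ bonds, plus two π bonds) has steric number 2: sp.
C2 — 2 σ bonds, plus two π bonds. Steric number 2, so sp.
C3 is sp3: 4 σ bonds, 4 electron-density regions.
C4 has 4 σ bonds: steric number 4 → sp3.
C5 carries 4 σ bonds, giving a steric number of 4, so it is sp3.
C6 — 4 σ bonds. Steric number 4, so sp3.

C1 sp, C2 sp, C3 sp3, C4 sp3, C5 sp3, C6 sp3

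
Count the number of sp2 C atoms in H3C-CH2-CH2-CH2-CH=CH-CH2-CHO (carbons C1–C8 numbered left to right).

3

C1: sp3
C2: sp3
C3: sp3
C4: sp3
C5: sp2 ✓
C6: sp2 ✓
C7: sp3
C8: sp2 ✓
C5, C6, C8 → 3 sp2 carbons.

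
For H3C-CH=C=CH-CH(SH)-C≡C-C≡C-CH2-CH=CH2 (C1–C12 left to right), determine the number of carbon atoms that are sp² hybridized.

4

C1: sp3
C2: sp2 ✓
C3: sp
C4: sp2 ✓
C5: sp3
C6: sp
C7: sp
C8: sp
C9: sp
C10: sp3
C11: sp2 ✓
C12: sp2 ✓
C2, C4, C11, C12 → 4 sp2 carbons.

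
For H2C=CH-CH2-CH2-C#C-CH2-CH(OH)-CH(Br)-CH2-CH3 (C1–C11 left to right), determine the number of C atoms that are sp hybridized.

2

C1: sp2
C2: sp2
C3: sp3
C4: sp3
C5: sp ✓
C6: sp ✓
C7: sp3
C8: sp3
C9: sp3
C10: sp3
C11: sp3
C5, C6 → 2 sp carbons.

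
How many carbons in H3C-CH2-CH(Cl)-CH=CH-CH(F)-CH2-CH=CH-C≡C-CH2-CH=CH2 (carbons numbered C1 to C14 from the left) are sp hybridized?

2

C1: sp3
C2: sp3
C3: sp3
C4: sp2
C5: sp2
C6: sp3
C7: sp3
C8: sp2
C9: sp2
C10: sp ✓
C11: sp ✓
C12: sp3
C13: sp2
C14: sp2
C10, C11 → 2 sp carbons.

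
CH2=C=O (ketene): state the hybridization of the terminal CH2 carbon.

The terminal CH2 carbon (3 σ bonds, plus one π bond) has steric number 3: sp2.

sp²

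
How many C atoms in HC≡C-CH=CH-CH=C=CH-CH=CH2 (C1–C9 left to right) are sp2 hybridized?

C1: sp
C2: sp
C3: sp2 ✓
C4: sp2 ✓
C5: sp2 ✓
C6: sp
C7: sp2 ✓
C8: sp2 ✓
C9: sp2 ✓
C3, C4, C5, C7, C8, C9 → 6 sp2 carbons.

6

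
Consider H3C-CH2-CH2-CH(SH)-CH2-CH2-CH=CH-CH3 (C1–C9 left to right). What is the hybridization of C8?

C8: 3 σ bonds, plus one π bond; 3 regions of electron density → sp2.

sp²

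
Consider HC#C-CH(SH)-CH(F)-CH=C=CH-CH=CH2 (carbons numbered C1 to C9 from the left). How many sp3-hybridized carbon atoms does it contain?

C1: sp
C2: sp
C3: sp3 ✓
C4: sp3 ✓
C5: sp2
C6: sp
C7: sp2
C8: sp2
C9: sp2
C3, C4 → 2 sp3 carbons.

2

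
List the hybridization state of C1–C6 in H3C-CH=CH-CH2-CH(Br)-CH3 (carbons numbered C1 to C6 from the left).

C1 sp3, C2 sp2, C3 sp2, C4 sp3, C5 sp3, C6 sp3

C1: 4 σ bonds; 4 regions of electron density → sp3.
C2: 3 σ bonds, plus one π bond; 3 regions of electron density → sp2.
C3 has 3 σ bonds, plus one π bond: steric number 3 → sp2.
C4 — 4 σ bonds. Steric number 4, so sp3.
C5 (4 σ bonds) has steric number 4: sp3.
C6: 4 σ bonds — 4 electron domains, sp3.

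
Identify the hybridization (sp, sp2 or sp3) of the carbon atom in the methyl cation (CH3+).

Three σ bonds to H, empty p orbital → sp2, trigonal planar.

sp²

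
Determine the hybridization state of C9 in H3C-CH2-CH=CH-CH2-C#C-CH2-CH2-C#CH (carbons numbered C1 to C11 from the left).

sp3

C9: 4 σ bonds; 4 regions of electron density → sp3.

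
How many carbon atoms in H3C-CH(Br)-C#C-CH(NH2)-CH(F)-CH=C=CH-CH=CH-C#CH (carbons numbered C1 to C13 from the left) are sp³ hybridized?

C1: sp3 ✓
C2: sp3 ✓
C3: sp
C4: sp
C5: sp3 ✓
C6: sp3 ✓
C7: sp2
C8: sp
C9: sp2
C10: sp2
C11: sp2
C12: sp
C13: sp
C1, C2, C5, C6 → 4 sp3 carbons.

4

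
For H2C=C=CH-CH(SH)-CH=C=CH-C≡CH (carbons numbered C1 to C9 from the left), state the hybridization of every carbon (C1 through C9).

C1 sp2, C2 sp, C3 sp2, C4 sp3, C5 sp2, C6 sp, C7 sp2, C8 sp, C9 sp

C1 carries 3 σ bonds, plus one π bond, giving a steric number of 3, so it is sp2.
C2 is sp: 2 σ bonds, plus two π bonds, 2 electron-density regions.
C3 carries 3 σ bonds, plus one π bond, giving a steric number of 3, so it is sp2.
C4 has 4 σ bonds: steric number 4 → sp3.
C5 (3 σ bonds, plus one π bond) has steric number 3: sp2.
C6 — 2 σ bonds, plus two π bonds. Steric number 2, so sp.
C7: 3 σ bonds, plus one π bond — 3 electron domains, sp2.
C8 is sp: 2 σ bonds, plus two π bonds, 2 electron-density regions.
C9 has 2 σ bonds, plus two π bonds: steric number 2 → sp.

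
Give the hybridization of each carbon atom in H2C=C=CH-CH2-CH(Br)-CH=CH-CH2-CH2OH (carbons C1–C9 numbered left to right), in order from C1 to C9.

C1 carries 3 σ bonds, plus one π bond, giving a steric number of 3, so it is sp2.
C2: 2 σ bonds, plus two π bonds; 2 regions of electron density → sp.
C3: 3 σ bonds, plus one π bond — 3 electron domains, sp2.
C4 — 4 σ bonds. Steric number 4, so sp3.
C5 — 4 σ bonds. Steric number 4, so sp3.
C6: 3 σ bonds, plus one π bond — 3 electron domains, sp2.
C7: 3 σ bonds, plus one π bond; 3 regions of electron density → sp2.
C8 — 4 σ bonds. Steric number 4, so sp3.
C9 carries 4 σ bonds, giving a steric number of 4, so it is sp3.

C1 sp2, C2 sp, C3 sp2, C4 sp3, C5 sp3, C6 sp2, C7 sp2, C8 sp3, C9 sp3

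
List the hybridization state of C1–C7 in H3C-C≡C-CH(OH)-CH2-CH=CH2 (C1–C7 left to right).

C1 — 4 σ bonds. Steric number 4, so sp3.
C2 (2 σ bonds, plus two π bonds) has steric number 2: sp.
C3 has 2 σ bonds, plus two π bonds: steric number 2 → sp.
C4 is sp3: 4 σ bonds, 4 electron-density regions.
C5 has 4 σ bonds: steric number 4 → sp3.
C6: 3 σ bonds, plus one π bond; 3 regions of electron density → sp2.
C7 (3 σ bonds, plus one π bond) has steric number 3: sp2.

C1 sp3, C2 sp, C3 sp, C4 sp3, C5 sp3, C6 sp2, C7 sp2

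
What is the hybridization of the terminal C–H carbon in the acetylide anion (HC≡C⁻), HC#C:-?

The terminal C–H carbon: 2 σ bonds, plus two π bonds; 2 regions of electron density → sp.

sp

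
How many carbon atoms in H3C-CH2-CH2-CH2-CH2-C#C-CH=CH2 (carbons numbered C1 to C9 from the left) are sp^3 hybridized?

C1: sp3 ✓
C2: sp3 ✓
C3: sp3 ✓
C4: sp3 ✓
C5: sp3 ✓
C6: sp
C7: sp
C8: sp2
C9: sp2
C1, C2, C3, C4, C5 → 5 sp3 carbons.

5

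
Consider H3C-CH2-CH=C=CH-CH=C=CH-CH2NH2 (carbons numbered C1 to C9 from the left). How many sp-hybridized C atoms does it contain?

2

C1: sp3
C2: sp3
C3: sp2
C4: sp ✓
C5: sp2
C6: sp2
C7: sp ✓
C8: sp2
C9: sp3
C4, C7 → 2 sp carbons.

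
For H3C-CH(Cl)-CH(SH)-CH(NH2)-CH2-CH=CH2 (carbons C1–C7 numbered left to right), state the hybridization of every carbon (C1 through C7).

C1 sp3, C2 sp3, C3 sp3, C4 sp3, C5 sp3, C6 sp2, C7 sp2

C1: 4 σ bonds; 4 regions of electron density → sp3.
C2 (4 σ bonds) has steric number 4: sp3.
C3: 4 σ bonds — 4 electron domains, sp3.
C4 — 4 σ bonds. Steric number 4, so sp3.
C5 has 4 σ bonds: steric number 4 → sp3.
C6 has 3 σ bonds, plus one π bond: steric number 3 → sp2.
C7 — 3 σ bonds, plus one π bond. Steric number 3, so sp2.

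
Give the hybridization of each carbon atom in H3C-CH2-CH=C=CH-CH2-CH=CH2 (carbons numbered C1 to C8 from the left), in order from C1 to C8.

C1 sp3, C2 sp3, C3 sp2, C4 sp, C5 sp2, C6 sp3, C7 sp2, C8 sp2

C1 is sp3: 4 σ bonds, 4 electron-density regions.
C2 carries 4 σ bonds, giving a steric number of 4, so it is sp3.
C3 (3 σ bonds, plus one π bond) has steric number 3: sp2.
C4 — 2 σ bonds, plus two π bonds. Steric number 2, so sp.
C5: 3 σ bonds, plus one π bond — 3 electron domains, sp2.
C6 has 4 σ bonds: steric number 4 → sp3.
C7: 3 σ bonds, plus one π bond; 3 regions of electron density → sp2.
C8 has 3 σ bonds, plus one π bond: steric number 3 → sp2.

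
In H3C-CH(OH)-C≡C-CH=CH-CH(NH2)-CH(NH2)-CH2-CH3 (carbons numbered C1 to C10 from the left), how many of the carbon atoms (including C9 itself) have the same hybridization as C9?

6

C9 is sp3 (only σ bonds).
C1: sp3 ✓
C2: sp3 ✓
C3: sp
C4: sp
C5: sp2
C6: sp2
C7: sp3 ✓
C8: sp3 ✓
C9: sp3 ✓
C10: sp3 ✓
6 carbons are sp3.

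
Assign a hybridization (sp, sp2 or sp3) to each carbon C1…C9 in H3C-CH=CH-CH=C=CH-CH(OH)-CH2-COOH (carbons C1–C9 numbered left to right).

C1 sp3, C2 sp2, C3 sp2, C4 sp2, C5 sp, C6 sp2, C7 sp3, C8 sp3, C9 sp2

C1 has 4 σ bonds: steric number 4 → sp3.
C2: 3 σ bonds, plus one π bond; 3 regions of electron density → sp2.
C3 carries 3 σ bonds, plus one π bond, giving a steric number of 3, so it is sp2.
C4 — 3 σ bonds, plus one π bond. Steric number 3, so sp2.
C5 (2 σ bonds, plus two π bonds) has steric number 2: sp.
C6: 3 σ bonds, plus one π bond; 3 regions of electron density → sp2.
C7: 4 σ bonds; 4 regions of electron density → sp3.
C8 carries 4 σ bonds, giving a steric number of 4, so it is sp3.
C9 carries 3 σ bonds, plus one π bond, giving a steric number of 3, so it is sp2.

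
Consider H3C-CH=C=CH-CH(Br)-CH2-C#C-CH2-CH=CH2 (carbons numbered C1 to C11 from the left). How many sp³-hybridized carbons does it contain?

4

C1: sp3 ✓
C2: sp2
C3: sp
C4: sp2
C5: sp3 ✓
C6: sp3 ✓
C7: sp
C8: sp
C9: sp3 ✓
C10: sp2
C11: sp2
C1, C5, C6, C9 → 4 sp3 carbons.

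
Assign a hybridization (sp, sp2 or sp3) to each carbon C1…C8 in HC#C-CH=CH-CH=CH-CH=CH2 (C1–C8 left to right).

C1 sp, C2 sp, C3 sp2, C4 sp2, C5 sp2, C6 sp2, C7 sp2, C8 sp2

C1 carries 2 σ bonds, plus two π bonds, giving a steric number of 2, so it is sp.
C2 (2 σ bonds, plus two π bonds) has steric number 2: sp.
C3 is sp2: 3 σ bonds, plus one π bond, 3 electron-density regions.
C4: 3 σ bonds, plus one π bond — 3 electron domains, sp2.
C5 is sp2: 3 σ bonds, plus one π bond, 3 electron-density regions.
C6: 3 σ bonds, plus one π bond; 3 regions of electron density → sp2.
C7: 3 σ bonds, plus one π bond — 3 electron domains, sp2.
C8 carries 3 σ bonds, plus one π bond, giving a steric number of 3, so it is sp2.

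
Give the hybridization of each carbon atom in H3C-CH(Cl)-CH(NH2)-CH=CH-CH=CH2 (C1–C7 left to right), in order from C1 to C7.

C1 sp3, C2 sp3, C3 sp3, C4 sp2, C5 sp2, C6 sp2, C7 sp2

C1 — 4 σ bonds. Steric number 4, so sp3.
C2: 4 σ bonds; 4 regions of electron density → sp3.
C3: 4 σ bonds — 4 electron domains, sp3.
C4 has 3 σ bonds, plus one π bond: steric number 3 → sp2.
C5: 3 σ bonds, plus one π bond; 3 regions of electron density → sp2.
C6: 3 σ bonds, plus one π bond — 3 electron domains, sp2.
C7: 3 σ bonds, plus one π bond — 3 electron domains, sp2.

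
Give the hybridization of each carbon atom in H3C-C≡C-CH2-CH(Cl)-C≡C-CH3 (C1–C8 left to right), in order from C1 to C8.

C1 carries 4 σ bonds, giving a steric number of 4, so it is sp3.
C2 (2 σ bonds, plus two π bonds) has steric number 2: sp.
C3: 2 σ bonds, plus two π bonds — 2 electron domains, sp.
C4 has 4 σ bonds: steric number 4 → sp3.
C5 has 4 σ bonds: steric number 4 → sp3.
C6 has 2 σ bonds, plus two π bonds: steric number 2 → sp.
C7 is sp: 2 σ bonds, plus two π bonds, 2 electron-density regions.
C8 has 4 σ bonds: steric number 4 → sp3.

C1 sp3, C2 sp, C3 sp, C4 sp3, C5 sp3, C6 sp, C7 sp, C8 sp3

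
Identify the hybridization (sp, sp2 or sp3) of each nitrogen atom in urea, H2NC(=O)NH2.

Both N lone pairs are conjugated with the C=O; planar sp2.

sp^2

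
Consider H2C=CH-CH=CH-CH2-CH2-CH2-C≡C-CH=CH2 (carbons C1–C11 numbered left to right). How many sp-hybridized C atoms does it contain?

2

C1: sp2
C2: sp2
C3: sp2
C4: sp2
C5: sp3
C6: sp3
C7: sp3
C8: sp ✓
C9: sp ✓
C10: sp2
C11: sp2
C8, C9 → 2 sp carbons.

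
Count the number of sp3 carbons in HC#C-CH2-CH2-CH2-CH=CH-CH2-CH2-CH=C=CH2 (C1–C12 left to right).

C1: sp
C2: sp
C3: sp3 ✓
C4: sp3 ✓
C5: sp3 ✓
C6: sp2
C7: sp2
C8: sp3 ✓
C9: sp3 ✓
C10: sp2
C11: sp
C12: sp2
C3, C4, C5, C8, C9 → 5 sp3 carbons.

5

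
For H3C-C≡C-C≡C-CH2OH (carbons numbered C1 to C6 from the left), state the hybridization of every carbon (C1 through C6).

C1 sp3, C2 sp, C3 sp, C4 sp, C5 sp, C6 sp3

C1 carries 4 σ bonds, giving a steric number of 4, so it is sp3.
C2: 2 σ bonds, plus two π bonds — 2 electron domains, sp.
C3 — 2 σ bonds, plus two π bonds. Steric number 2, so sp.
C4: 2 σ bonds, plus two π bonds — 2 electron domains, sp.
C5 is sp: 2 σ bonds, plus two π bonds, 2 electron-density regions.
C6: 4 σ bonds; 4 regions of electron density → sp3.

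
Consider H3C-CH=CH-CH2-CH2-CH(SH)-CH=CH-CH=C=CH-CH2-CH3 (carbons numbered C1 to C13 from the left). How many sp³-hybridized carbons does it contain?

C1: sp3 ✓
C2: sp2
C3: sp2
C4: sp3 ✓
C5: sp3 ✓
C6: sp3 ✓
C7: sp2
C8: sp2
C9: sp2
C10: sp
C11: sp2
C12: sp3 ✓
C13: sp3 ✓
C1, C4, C5, C6, C12, C13 → 6 sp3 carbons.

6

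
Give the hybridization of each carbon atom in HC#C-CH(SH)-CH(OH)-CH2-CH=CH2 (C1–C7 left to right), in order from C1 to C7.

C1 sp, C2 sp, C3 sp3, C4 sp3, C5 sp3, C6 sp2, C7 sp2

C1 (2 σ bonds, plus two π bonds) has steric number 2: sp.
C2 — 2 σ bonds, plus two π bonds. Steric number 2, so sp.
C3 is sp3: 4 σ bonds, 4 electron-density regions.
C4 — 4 σ bonds. Steric number 4, so sp3.
C5 is sp3: 4 σ bonds, 4 electron-density regions.
C6 (3 σ bonds, plus one π bond) has steric number 3: sp2.
C7: 3 σ bonds, plus one π bond — 3 electron domains, sp2.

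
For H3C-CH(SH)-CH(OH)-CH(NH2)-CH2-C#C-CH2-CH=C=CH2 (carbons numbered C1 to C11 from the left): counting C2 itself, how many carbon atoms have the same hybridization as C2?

C2 is sp3 (only σ bonds).
C1: sp3 ✓
C2: sp3 ✓
C3: sp3 ✓
C4: sp3 ✓
C5: sp3 ✓
C6: sp
C7: sp
C8: sp3 ✓
C9: sp2
C10: sp
C11: sp2
6 carbons are sp3.

6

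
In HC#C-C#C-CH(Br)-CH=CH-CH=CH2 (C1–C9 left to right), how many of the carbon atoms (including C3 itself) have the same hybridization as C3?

C3 is sp (two π bonds).
C1: sp ✓
C2: sp ✓
C3: sp ✓
C4: sp ✓
C5: sp3
C6: sp2
C7: sp2
C8: sp2
C9: sp2
4 carbons are sp.

4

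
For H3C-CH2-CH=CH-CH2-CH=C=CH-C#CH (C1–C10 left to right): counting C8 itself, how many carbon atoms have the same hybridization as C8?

4

C8 is sp2 (one π bond).
C1: sp3
C2: sp3
C3: sp2 ✓
C4: sp2 ✓
C5: sp3
C6: sp2 ✓
C7: sp
C8: sp2 ✓
C9: sp
C10: sp
4 carbons are sp2.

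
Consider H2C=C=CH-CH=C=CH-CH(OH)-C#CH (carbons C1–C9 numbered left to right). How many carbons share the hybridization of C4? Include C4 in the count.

4

C4 is sp2 (one π bond).
C1: sp2 ✓
C2: sp
C3: sp2 ✓
C4: sp2 ✓
C5: sp
C6: sp2 ✓
C7: sp3
C8: sp
C9: sp
4 carbons are sp2.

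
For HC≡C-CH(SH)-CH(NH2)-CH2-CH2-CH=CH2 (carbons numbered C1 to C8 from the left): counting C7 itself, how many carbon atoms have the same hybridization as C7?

C7 is sp2 (one π bond).
C1: sp
C2: sp
C3: sp3
C4: sp3
C5: sp3
C6: sp3
C7: sp2 ✓
C8: sp2 ✓
2 carbons are sp2.

2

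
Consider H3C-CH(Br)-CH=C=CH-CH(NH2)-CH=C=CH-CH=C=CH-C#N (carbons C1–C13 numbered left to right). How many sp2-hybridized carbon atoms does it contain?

C1: sp3
C2: sp3
C3: sp2 ✓
C4: sp
C5: sp2 ✓
C6: sp3
C7: sp2 ✓
C8: sp
C9: sp2 ✓
C10: sp2 ✓
C11: sp
C12: sp2 ✓
C13: sp
C3, C5, C7, C9, C10, C12 → 6 sp2 carbons.

6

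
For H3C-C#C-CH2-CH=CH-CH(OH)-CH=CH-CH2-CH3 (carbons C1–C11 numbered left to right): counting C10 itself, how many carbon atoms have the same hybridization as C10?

5

C10 is sp3 (only σ bonds).
C1: sp3 ✓
C2: sp
C3: sp
C4: sp3 ✓
C5: sp2
C6: sp2
C7: sp3 ✓
C8: sp2
C9: sp2
C10: sp3 ✓
C11: sp3 ✓
5 carbons are sp3.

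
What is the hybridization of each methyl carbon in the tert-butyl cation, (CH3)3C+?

sp3

Each methyl carbon: 4 σ bonds — 4 electron domains, sp3.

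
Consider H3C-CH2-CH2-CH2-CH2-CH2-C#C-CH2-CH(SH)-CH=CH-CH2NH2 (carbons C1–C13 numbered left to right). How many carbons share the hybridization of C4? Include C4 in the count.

C4 is sp3 (only σ bonds).
C1: sp3 ✓
C2: sp3 ✓
C3: sp3 ✓
C4: sp3 ✓
C5: sp3 ✓
C6: sp3 ✓
C7: sp
C8: sp
C9: sp3 ✓
C10: sp3 ✓
C11: sp2
C12: sp2
C13: sp3 ✓
9 carbons are sp3.

9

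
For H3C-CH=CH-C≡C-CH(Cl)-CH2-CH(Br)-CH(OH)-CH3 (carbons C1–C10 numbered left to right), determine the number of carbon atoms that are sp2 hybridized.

2

C1: sp3
C2: sp2 ✓
C3: sp2 ✓
C4: sp
C5: sp
C6: sp3
C7: sp3
C8: sp3
C9: sp3
C10: sp3
C2, C3 → 2 sp2 carbons.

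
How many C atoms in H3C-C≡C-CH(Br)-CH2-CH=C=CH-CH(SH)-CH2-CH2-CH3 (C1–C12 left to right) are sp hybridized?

C1: sp3
C2: sp ✓
C3: sp ✓
C4: sp3
C5: sp3
C6: sp2
C7: sp ✓
C8: sp2
C9: sp3
C10: sp3
C11: sp3
C12: sp3
C2, C3, C7 → 3 sp carbons.

3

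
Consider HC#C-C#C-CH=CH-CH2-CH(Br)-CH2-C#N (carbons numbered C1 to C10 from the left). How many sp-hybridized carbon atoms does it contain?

C1: sp ✓
C2: sp ✓
C3: sp ✓
C4: sp ✓
C5: sp2
C6: sp2
C7: sp3
C8: sp3
C9: sp3
C10: sp ✓
C1, C2, C3, C4, C10 → 5 sp carbons.

5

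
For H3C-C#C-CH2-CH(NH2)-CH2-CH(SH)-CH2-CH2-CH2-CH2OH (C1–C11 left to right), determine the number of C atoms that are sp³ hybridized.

9

C1: sp3 ✓
C2: sp
C3: sp
C4: sp3 ✓
C5: sp3 ✓
C6: sp3 ✓
C7: sp3 ✓
C8: sp3 ✓
C9: sp3 ✓
C10: sp3 ✓
C11: sp3 ✓
C1, C4, C5, C6, C7, C8, C9, C10, C11 → 9 sp3 carbons.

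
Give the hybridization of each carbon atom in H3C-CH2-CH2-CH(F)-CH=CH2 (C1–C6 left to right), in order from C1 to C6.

C1 sp3, C2 sp3, C3 sp3, C4 sp3, C5 sp2, C6 sp2

C1 (4 σ bonds) has steric number 4: sp3.
C2 — 4 σ bonds. Steric number 4, so sp3.
C3: 4 σ bonds — 4 electron domains, sp3.
C4 — 4 σ bonds. Steric number 4, so sp3.
C5 carries 3 σ bonds, plus one π bond, giving a steric number of 3, so it is sp2.
C6 (3 σ bonds, plus one π bond) has steric number 3: sp2.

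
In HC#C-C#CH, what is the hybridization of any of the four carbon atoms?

Every carbon is part of a C≡C triple bond: two σ regions → sp.

sp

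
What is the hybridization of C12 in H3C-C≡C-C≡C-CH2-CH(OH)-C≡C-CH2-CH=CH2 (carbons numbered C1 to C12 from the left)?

sp^2

C12 carries 3 σ bonds, plus one π bond, giving a steric number of 3, so it is sp2.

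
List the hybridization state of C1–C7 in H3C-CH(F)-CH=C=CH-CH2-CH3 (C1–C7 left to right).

C1 is sp3: 4 σ bonds, 4 electron-density regions.
C2 — 4 σ bonds. Steric number 4, so sp3.
C3: 3 σ bonds, plus one π bond — 3 electron domains, sp2.
C4 has 2 σ bonds, plus two π bonds: steric number 2 → sp.
C5 — 3 σ bonds, plus one π bond. Steric number 3, so sp2.
C6 is sp3: 4 σ bonds, 4 electron-density regions.
C7 (4 σ bonds) has steric number 4: sp3.

C1 sp3, C2 sp3, C3 sp2, C4 sp, C5 sp2, C6 sp3, C7 sp3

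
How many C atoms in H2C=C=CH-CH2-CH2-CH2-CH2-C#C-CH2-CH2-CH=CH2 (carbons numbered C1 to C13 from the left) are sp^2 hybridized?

C1: sp2 ✓
C2: sp
C3: sp2 ✓
C4: sp3
C5: sp3
C6: sp3
C7: sp3
C8: sp
C9: sp
C10: sp3
C11: sp3
C12: sp2 ✓
C13: sp2 ✓
C1, C3, C12, C13 → 4 sp2 carbons.

4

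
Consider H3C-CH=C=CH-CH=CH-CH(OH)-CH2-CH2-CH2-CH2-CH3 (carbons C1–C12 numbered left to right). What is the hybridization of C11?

C11: 4 σ bonds; 4 regions of electron density → sp3.

sp3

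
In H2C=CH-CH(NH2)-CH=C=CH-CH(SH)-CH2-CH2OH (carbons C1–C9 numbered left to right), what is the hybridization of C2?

C2 (3 σ bonds, plus one π bond) has steric number 3: sp2.

sp^2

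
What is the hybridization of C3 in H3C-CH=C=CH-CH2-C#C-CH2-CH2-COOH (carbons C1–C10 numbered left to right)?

sp

C3: 2 σ bonds, plus two π bonds; 2 regions of electron density → sp.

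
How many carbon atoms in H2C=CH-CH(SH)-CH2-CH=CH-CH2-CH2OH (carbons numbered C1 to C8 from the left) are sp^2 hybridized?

C1: sp2 ✓
C2: sp2 ✓
C3: sp3
C4: sp3
C5: sp2 ✓
C6: sp2 ✓
C7: sp3
C8: sp3
C1, C2, C5, C6 → 4 sp2 carbons.

4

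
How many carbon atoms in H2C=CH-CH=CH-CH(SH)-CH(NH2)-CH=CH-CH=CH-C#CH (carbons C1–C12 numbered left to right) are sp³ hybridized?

2

C1: sp2
C2: sp2
C3: sp2
C4: sp2
C5: sp3 ✓
C6: sp3 ✓
C7: sp2
C8: sp2
C9: sp2
C10: sp2
C11: sp
C12: sp
C5, C6 → 2 sp3 carbons.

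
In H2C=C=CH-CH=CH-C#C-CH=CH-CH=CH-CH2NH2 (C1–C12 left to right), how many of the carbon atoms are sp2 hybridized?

C1: sp2 ✓
C2: sp
C3: sp2 ✓
C4: sp2 ✓
C5: sp2 ✓
C6: sp
C7: sp
C8: sp2 ✓
C9: sp2 ✓
C10: sp2 ✓
C11: sp2 ✓
C12: sp3
C1, C3, C4, C5, C8, C9, C10, C11 → 8 sp2 carbons.

8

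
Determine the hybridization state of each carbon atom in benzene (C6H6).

Every ring carbon has three σ bonds and contributes one p electron to the aromatic π system.

sp^2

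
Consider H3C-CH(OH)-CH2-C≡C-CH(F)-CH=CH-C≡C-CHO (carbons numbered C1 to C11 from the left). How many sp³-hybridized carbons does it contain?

C1: sp3 ✓
C2: sp3 ✓
C3: sp3 ✓
C4: sp
C5: sp
C6: sp3 ✓
C7: sp2
C8: sp2
C9: sp
C10: sp
C11: sp2
C1, C2, C3, C6 → 4 sp3 carbons.

4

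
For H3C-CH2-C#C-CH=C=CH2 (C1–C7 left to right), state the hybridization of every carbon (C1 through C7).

C1: 4 σ bonds — 4 electron domains, sp3.
C2 carries 4 σ bonds, giving a steric number of 4, so it is sp3.
C3 carries 2 σ bonds, plus two π bonds, giving a steric number of 2, so it is sp.
C4 is sp: 2 σ bonds, plus two π bonds, 2 electron-density regions.
C5 (3 σ bonds, plus one π bond) has steric number 3: sp2.
C6 — 2 σ bonds, plus two π bonds. Steric number 2, so sp.
C7 is sp2: 3 σ bonds, plus one π bond, 3 electron-density regions.

C1 sp3, C2 sp3, C3 sp, C4 sp, C5 sp2, C6 sp, C7 sp2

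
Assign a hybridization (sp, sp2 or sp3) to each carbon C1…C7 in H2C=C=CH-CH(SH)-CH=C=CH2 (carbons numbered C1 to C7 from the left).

C1 (3 σ bonds, plus one π bond) has steric number 3: sp2.
C2 (2 σ bonds, plus two π bonds) has steric number 2: sp.
C3: 3 σ bonds, plus one π bond — 3 electron domains, sp2.
C4: 4 σ bonds; 4 regions of electron density → sp3.
C5 is sp2: 3 σ bonds, plus one π bond, 3 electron-density regions.
C6: 2 σ bonds, plus two π bonds — 2 electron domains, sp.
C7 has 3 σ bonds, plus one π bond: steric number 3 → sp2.

C1 sp2, C2 sp, C3 sp2, C4 sp3, C5 sp2, C6 sp, C7 sp2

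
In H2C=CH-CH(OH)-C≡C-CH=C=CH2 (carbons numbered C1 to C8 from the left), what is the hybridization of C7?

C7 has 2 σ bonds, plus two π bonds: steric number 2 → sp.

sp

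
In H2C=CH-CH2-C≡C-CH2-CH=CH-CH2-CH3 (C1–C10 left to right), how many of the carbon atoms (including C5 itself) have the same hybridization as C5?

C5 is sp (two π bonds).
C1: sp2
C2: sp2
C3: sp3
C4: sp ✓
C5: sp ✓
C6: sp3
C7: sp2
C8: sp2
C9: sp3
C10: sp3
2 carbons are sp.

2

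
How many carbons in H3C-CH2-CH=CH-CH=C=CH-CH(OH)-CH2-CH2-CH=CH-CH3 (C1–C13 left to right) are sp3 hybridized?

C1: sp3 ✓
C2: sp3 ✓
C3: sp2
C4: sp2
C5: sp2
C6: sp
C7: sp2
C8: sp3 ✓
C9: sp3 ✓
C10: sp3 ✓
C11: sp2
C12: sp2
C13: sp3 ✓
C1, C2, C8, C9, C10, C13 → 6 sp3 carbons.

6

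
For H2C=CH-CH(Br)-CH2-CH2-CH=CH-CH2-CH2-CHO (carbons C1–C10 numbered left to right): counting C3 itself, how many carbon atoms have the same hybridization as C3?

C3 is sp3 (only σ bonds).
C1: sp2
C2: sp2
C3: sp3 ✓
C4: sp3 ✓
C5: sp3 ✓
C6: sp2
C7: sp2
C8: sp3 ✓
C9: sp3 ✓
C10: sp2
5 carbons are sp3.

5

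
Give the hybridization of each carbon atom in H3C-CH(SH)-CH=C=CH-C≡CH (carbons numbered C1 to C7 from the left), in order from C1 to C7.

C1: 4 σ bonds; 4 regions of electron density → sp3.
C2 carries 4 σ bonds, giving a steric number of 4, so it is sp3.
C3: 3 σ bonds, plus one π bond — 3 electron domains, sp2.
C4 has 2 σ bonds, plus two π bonds: steric number 2 → sp.
C5 carries 3 σ bonds, plus one π bond, giving a steric number of 3, so it is sp2.
C6 is sp: 2 σ bonds, plus two π bonds, 2 electron-density regions.
C7 — 2 σ bonds, plus two π bonds. Steric number 2, so sp.

C1 sp3, C2 sp3, C3 sp2, C4 sp, C5 sp2, C6 sp, C7 sp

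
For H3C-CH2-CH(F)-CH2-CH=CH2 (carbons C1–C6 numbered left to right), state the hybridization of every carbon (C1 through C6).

C1 (4 σ bonds) has steric number 4: sp3.
C2 carries 4 σ bonds, giving a steric number of 4, so it is sp3.
C3 has 4 σ bonds: steric number 4 → sp3.
C4 (4 σ bonds) has steric number 4: sp3.
C5 is sp2: 3 σ bonds, plus one π bond, 3 electron-density regions.
C6 (3 σ bonds, plus one π bond) has steric number 3: sp2.

C1 sp3, C2 sp3, C3 sp3, C4 sp3, C5 sp2, C6 sp2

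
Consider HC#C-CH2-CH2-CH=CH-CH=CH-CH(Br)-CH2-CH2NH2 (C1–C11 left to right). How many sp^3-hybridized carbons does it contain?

C1: sp
C2: sp
C3: sp3 ✓
C4: sp3 ✓
C5: sp2
C6: sp2
C7: sp2
C8: sp2
C9: sp3 ✓
C10: sp3 ✓
C11: sp3 ✓
C3, C4, C9, C10, C11 → 5 sp3 carbons.

5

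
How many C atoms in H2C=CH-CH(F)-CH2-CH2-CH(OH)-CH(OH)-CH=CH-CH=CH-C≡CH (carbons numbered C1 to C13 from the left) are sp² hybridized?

C1: sp2 ✓
C2: sp2 ✓
C3: sp3
C4: sp3
C5: sp3
C6: sp3
C7: sp3
C8: sp2 ✓
C9: sp2 ✓
C10: sp2 ✓
C11: sp2 ✓
C12: sp
C13: sp
C1, C2, C8, C9, C10, C11 → 6 sp2 carbons.

6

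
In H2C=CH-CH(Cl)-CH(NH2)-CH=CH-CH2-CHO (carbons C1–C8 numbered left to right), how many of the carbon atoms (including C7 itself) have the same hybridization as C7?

3

C7 is sp3 (only σ bonds).
C1: sp2
C2: sp2
C3: sp3 ✓
C4: sp3 ✓
C5: sp2
C6: sp2
C7: sp3 ✓
C8: sp2
3 carbons are sp3.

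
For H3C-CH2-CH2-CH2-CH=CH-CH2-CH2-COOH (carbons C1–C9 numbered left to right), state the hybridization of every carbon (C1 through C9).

C1 sp3, C2 sp3, C3 sp3, C4 sp3, C5 sp2, C6 sp2, C7 sp3, C8 sp3, C9 sp2

C1 carries 4 σ bonds, giving a steric number of 4, so it is sp3.
C2: 4 σ bonds; 4 regions of electron density → sp3.
C3 has 4 σ bonds: steric number 4 → sp3.
C4 — 4 σ bonds. Steric number 4, so sp3.
C5 — 3 σ bonds, plus one π bond. Steric number 3, so sp2.
C6: 3 σ bonds, plus one π bond — 3 electron domains, sp2.
C7 is sp3: 4 σ bonds, 4 electron-density regions.
C8: 4 σ bonds; 4 regions of electron density → sp3.
C9 (3 σ bonds, plus one π bond) has steric number 3: sp2.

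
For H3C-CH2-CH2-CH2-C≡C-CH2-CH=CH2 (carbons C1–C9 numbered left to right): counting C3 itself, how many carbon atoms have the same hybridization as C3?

C3 is sp3 (only σ bonds).
C1: sp3 ✓
C2: sp3 ✓
C3: sp3 ✓
C4: sp3 ✓
C5: sp
C6: sp
C7: sp3 ✓
C8: sp2
C9: sp2
5 carbons are sp3.

5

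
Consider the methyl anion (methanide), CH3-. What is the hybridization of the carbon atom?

Three σ bonds + one lone pair = steric number 4 → sp3, pyramidal.

sp^3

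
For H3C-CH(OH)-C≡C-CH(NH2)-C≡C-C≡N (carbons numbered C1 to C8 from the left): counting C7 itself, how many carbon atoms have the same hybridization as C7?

C7 is sp (two π bonds).
C1: sp3
C2: sp3
C3: sp ✓
C4: sp ✓
C5: sp3
C6: sp ✓
C7: sp ✓
C8: sp ✓
5 carbons are sp.

5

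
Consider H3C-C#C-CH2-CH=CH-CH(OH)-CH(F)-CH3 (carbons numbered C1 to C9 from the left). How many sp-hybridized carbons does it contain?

C1: sp3
C2: sp ✓
C3: sp ✓
C4: sp3
C5: sp2
C6: sp2
C7: sp3
C8: sp3
C9: sp3
C2, C3 → 2 sp carbons.

2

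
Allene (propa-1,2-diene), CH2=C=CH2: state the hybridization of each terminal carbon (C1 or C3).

sp²

Each terminal carbon (C1 or C3) is sp2: 3 σ bonds, plus one π bond, 3 electron-density regions.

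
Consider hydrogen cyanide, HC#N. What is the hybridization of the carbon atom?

sp

The carbon atom — 2 σ bonds, plus two π bonds. Steric number 2, so sp.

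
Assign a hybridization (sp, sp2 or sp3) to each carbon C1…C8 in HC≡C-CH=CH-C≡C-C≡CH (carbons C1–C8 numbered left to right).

C1 is sp: 2 σ bonds, plus two π bonds, 2 electron-density regions.
C2 has 2 σ bonds, plus two π bonds: steric number 2 → sp.
C3 (3 σ bonds, plus one π bond) has steric number 3: sp2.
C4 — 3 σ bonds, plus one π bond. Steric number 3, so sp2.
C5 — 2 σ bonds, plus two π bonds. Steric number 2, so sp.
C6: 2 σ bonds, plus two π bonds — 2 electron domains, sp.
C7 is sp: 2 σ bonds, plus two π bonds, 2 electron-density regions.
C8 has 2 σ bonds, plus two π bonds: steric number 2 → sp.

C1 sp, C2 sp, C3 sp2, C4 sp2, C5 sp, C6 sp, C7 sp, C8 sp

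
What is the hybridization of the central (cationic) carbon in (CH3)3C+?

Three σ bonds and an empty p orbital; no lone pair → steric number 3 → sp2 and planar.

sp2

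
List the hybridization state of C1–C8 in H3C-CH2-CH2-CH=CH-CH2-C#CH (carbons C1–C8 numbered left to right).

C1 sp3, C2 sp3, C3 sp3, C4 sp2, C5 sp2, C6 sp3, C7 sp, C8 sp

C1 has 4 σ bonds: steric number 4 → sp3.
C2: 4 σ bonds; 4 regions of electron density → sp3.
C3: 4 σ bonds — 4 electron domains, sp3.
C4 — 3 σ bonds, plus one π bond. Steric number 3, so sp2.
C5 is sp2: 3 σ bonds, plus one π bond, 3 electron-density regions.
C6 carries 4 σ bonds, giving a steric number of 4, so it is sp3.
C7 has 2 σ bonds, plus two π bonds: steric number 2 → sp.
C8 — 2 σ bonds, plus two π bonds. Steric number 2, so sp.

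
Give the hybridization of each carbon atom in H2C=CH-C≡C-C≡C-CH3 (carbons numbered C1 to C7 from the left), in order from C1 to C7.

C1 (3 σ bonds, plus one π bond) has steric number 3: sp2.
C2 (3 σ bonds, plus one π bond) has steric number 3: sp2.
C3 — 2 σ bonds, plus two π bonds. Steric number 2, so sp.
C4 (2 σ bonds, plus two π bonds) has steric number 2: sp.
C5 is sp: 2 σ bonds, plus two π bonds, 2 electron-density regions.
C6 — 2 σ bonds, plus two π bonds. Steric number 2, so sp.
C7 (4 σ bonds) has steric number 4: sp3.

C1 sp2, C2 sp2, C3 sp, C4 sp, C5 sp, C6 sp, C7 sp3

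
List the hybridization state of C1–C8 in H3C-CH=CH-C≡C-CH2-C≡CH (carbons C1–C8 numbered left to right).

C1 (4 σ bonds) has steric number 4: sp3.
C2 (3 σ bonds, plus one π bond) has steric number 3: sp2.
C3 is sp2: 3 σ bonds, plus one π bond, 3 electron-density regions.
C4 has 2 σ bonds, plus two π bonds: steric number 2 → sp.
C5: 2 σ bonds, plus two π bonds — 2 electron domains, sp.
C6: 4 σ bonds — 4 electron domains, sp3.
C7 has 2 σ bonds, plus two π bonds: steric number 2 → sp.
C8 is sp: 2 σ bonds, plus two π bonds, 2 electron-density regions.

C1 sp3, C2 sp2, C3 sp2, C4 sp, C5 sp, C6 sp3, C7 sp, C8 sp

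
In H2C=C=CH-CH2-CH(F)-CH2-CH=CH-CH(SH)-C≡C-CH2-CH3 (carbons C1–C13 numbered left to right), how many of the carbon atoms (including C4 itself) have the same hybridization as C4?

6

C4 is sp3 (only σ bonds).
C1: sp2
C2: sp
C3: sp2
C4: sp3 ✓
C5: sp3 ✓
C6: sp3 ✓
C7: sp2
C8: sp2
C9: sp3 ✓
C10: sp
C11: sp
C12: sp3 ✓
C13: sp3 ✓
6 carbons are sp3.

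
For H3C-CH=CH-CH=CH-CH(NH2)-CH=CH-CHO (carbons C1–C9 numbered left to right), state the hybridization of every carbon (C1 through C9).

C1 (4 σ bonds) has steric number 4: sp3.
C2 has 3 σ bonds, plus one π bond: steric number 3 → sp2.
C3: 3 σ bonds, plus one π bond — 3 electron domains, sp2.
C4: 3 σ bonds, plus one π bond; 3 regions of electron density → sp2.
C5 (3 σ bonds, plus one π bond) has steric number 3: sp2.
C6 carries 4 σ bonds, giving a steric number of 4, so it is sp3.
C7 has 3 σ bonds, plus one π bond: steric number 3 → sp2.
C8 — 3 σ bonds, plus one π bond. Steric number 3, so sp2.
C9 — 3 σ bonds, plus one π bond. Steric number 3, so sp2.

C1 sp3, C2 sp2, C3 sp2, C4 sp2, C5 sp2, C6 sp3, C7 sp2, C8 sp2, C9 sp2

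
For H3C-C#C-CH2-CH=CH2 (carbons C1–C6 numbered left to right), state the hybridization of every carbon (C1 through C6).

C1 sp3, C2 sp, C3 sp, C4 sp3, C5 sp2, C6 sp2

C1 — 4 σ bonds. Steric number 4, so sp3.
C2 (2 σ bonds, plus two π bonds) has steric number 2: sp.
C3 is sp: 2 σ bonds, plus two π bonds, 2 electron-density regions.
C4 — 4 σ bonds. Steric number 4, so sp3.
C5 carries 3 σ bonds, plus one π bond, giving a steric number of 3, so it is sp2.
C6 is sp2: 3 σ bonds, plus one π bond, 3 electron-density regions.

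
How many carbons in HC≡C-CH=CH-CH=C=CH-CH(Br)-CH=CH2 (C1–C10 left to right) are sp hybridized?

C1: sp ✓
C2: sp ✓
C3: sp2
C4: sp2
C5: sp2
C6: sp ✓
C7: sp2
C8: sp3
C9: sp2
C10: sp2
C1, C2, C6 → 3 sp carbons.

3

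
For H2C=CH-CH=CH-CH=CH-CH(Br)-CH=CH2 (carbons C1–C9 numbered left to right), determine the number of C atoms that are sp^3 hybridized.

1

C1: sp2
C2: sp2
C3: sp2
C4: sp2
C5: sp2
C6: sp2
C7: sp3 ✓
C8: sp2
C9: sp2
C7 → 1 sp3 carbon.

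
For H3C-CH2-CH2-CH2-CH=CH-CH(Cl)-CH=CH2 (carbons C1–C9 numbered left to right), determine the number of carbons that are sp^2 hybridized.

C1: sp3
C2: sp3
C3: sp3
C4: sp3
C5: sp2 ✓
C6: sp2 ✓
C7: sp3
C8: sp2 ✓
C9: sp2 ✓
C5, C6, C8, C9 → 4 sp2 carbons.

4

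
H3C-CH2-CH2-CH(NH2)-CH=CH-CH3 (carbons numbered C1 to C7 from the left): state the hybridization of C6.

sp2

C6: 3 σ bonds, plus one π bond; 3 regions of electron density → sp2.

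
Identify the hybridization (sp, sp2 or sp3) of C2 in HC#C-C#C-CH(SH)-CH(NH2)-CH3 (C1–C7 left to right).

sp

C2 carries 2 σ bonds, plus two π bonds, giving a steric number of 2, so it is sp.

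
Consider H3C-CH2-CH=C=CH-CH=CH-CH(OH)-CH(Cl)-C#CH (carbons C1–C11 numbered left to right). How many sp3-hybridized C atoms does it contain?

4

C1: sp3 ✓
C2: sp3 ✓
C3: sp2
C4: sp
C5: sp2
C6: sp2
C7: sp2
C8: sp3 ✓
C9: sp3 ✓
C10: sp
C11: sp
C1, C2, C8, C9 → 4 sp3 carbons.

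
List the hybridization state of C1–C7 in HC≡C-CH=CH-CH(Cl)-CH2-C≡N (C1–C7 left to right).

C1 (2 σ bonds, plus two π bonds) has steric number 2: sp.
C2 — 2 σ bonds, plus two π bonds. Steric number 2, so sp.
C3 has 3 σ bonds, plus one π bond: steric number 3 → sp2.
C4: 3 σ bonds, plus one π bond; 3 regions of electron density → sp2.
C5 has 4 σ bonds: steric number 4 → sp3.
C6 is sp3: 4 σ bonds, 4 electron-density regions.
C7 is sp: 2 σ bonds, plus two π bonds, 2 electron-density regions.

C1 sp, C2 sp, C3 sp2, C4 sp2, C5 sp3, C6 sp3, C7 sp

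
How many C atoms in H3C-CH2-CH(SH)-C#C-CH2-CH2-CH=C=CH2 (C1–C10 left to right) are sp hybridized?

C1: sp3
C2: sp3
C3: sp3
C4: sp ✓
C5: sp ✓
C6: sp3
C7: sp3
C8: sp2
C9: sp ✓
C10: sp2
C4, C5, C9 → 3 sp carbons.

3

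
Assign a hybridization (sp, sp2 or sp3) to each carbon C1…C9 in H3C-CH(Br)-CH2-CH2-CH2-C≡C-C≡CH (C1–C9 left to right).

C1 sp3, C2 sp3, C3 sp3, C4 sp3, C5 sp3, C6 sp, C7 sp, C8 sp, C9 sp

C1 is sp3: 4 σ bonds, 4 electron-density regions.
C2 carries 4 σ bonds, giving a steric number of 4, so it is sp3.
C3 has 4 σ bonds: steric number 4 → sp3.
C4 — 4 σ bonds. Steric number 4, so sp3.
C5 — 4 σ bonds. Steric number 4, so sp3.
C6 (2 σ bonds, plus two π bonds) has steric number 2: sp.
C7 carries 2 σ bonds, plus two π bonds, giving a steric number of 2, so it is sp.
C8 carries 2 σ bonds, plus two π bonds, giving a steric number of 2, so it is sp.
C9: 2 σ bonds, plus two π bonds — 2 electron domains, sp.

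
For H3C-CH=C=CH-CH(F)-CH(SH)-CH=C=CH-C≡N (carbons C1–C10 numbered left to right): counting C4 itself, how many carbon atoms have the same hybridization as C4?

C4 is sp2 (one π bond).
C1: sp3
C2: sp2 ✓
C3: sp
C4: sp2 ✓
C5: sp3
C6: sp3
C7: sp2 ✓
C8: sp
C9: sp2 ✓
C10: sp
4 carbons are sp2.

4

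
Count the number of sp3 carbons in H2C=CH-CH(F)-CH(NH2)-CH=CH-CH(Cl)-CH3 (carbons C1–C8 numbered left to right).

4

C1: sp2
C2: sp2
C3: sp3 ✓
C4: sp3 ✓
C5: sp2
C6: sp2
C7: sp3 ✓
C8: sp3 ✓
C3, C4, C7, C8 → 4 sp3 carbons.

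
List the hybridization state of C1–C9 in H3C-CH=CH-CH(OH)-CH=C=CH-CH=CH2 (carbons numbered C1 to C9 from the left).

C1 sp3, C2 sp2, C3 sp2, C4 sp3, C5 sp2, C6 sp, C7 sp2, C8 sp2, C9 sp2

C1 (4 σ bonds) has steric number 4: sp3.
C2 is sp2: 3 σ bonds, plus one π bond, 3 electron-density regions.
C3 is sp2: 3 σ bonds, plus one π bond, 3 electron-density regions.
C4 is sp3: 4 σ bonds, 4 electron-density regions.
C5: 3 σ bonds, plus one π bond; 3 regions of electron density → sp2.
C6 — 2 σ bonds, plus two π bonds. Steric number 2, so sp.
C7 has 3 σ bonds, plus one π bond: steric number 3 → sp2.
C8 — 3 σ bonds, plus one π bond. Steric number 3, so sp2.
C9 has 3 σ bonds, plus one π bond: steric number 3 → sp2.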